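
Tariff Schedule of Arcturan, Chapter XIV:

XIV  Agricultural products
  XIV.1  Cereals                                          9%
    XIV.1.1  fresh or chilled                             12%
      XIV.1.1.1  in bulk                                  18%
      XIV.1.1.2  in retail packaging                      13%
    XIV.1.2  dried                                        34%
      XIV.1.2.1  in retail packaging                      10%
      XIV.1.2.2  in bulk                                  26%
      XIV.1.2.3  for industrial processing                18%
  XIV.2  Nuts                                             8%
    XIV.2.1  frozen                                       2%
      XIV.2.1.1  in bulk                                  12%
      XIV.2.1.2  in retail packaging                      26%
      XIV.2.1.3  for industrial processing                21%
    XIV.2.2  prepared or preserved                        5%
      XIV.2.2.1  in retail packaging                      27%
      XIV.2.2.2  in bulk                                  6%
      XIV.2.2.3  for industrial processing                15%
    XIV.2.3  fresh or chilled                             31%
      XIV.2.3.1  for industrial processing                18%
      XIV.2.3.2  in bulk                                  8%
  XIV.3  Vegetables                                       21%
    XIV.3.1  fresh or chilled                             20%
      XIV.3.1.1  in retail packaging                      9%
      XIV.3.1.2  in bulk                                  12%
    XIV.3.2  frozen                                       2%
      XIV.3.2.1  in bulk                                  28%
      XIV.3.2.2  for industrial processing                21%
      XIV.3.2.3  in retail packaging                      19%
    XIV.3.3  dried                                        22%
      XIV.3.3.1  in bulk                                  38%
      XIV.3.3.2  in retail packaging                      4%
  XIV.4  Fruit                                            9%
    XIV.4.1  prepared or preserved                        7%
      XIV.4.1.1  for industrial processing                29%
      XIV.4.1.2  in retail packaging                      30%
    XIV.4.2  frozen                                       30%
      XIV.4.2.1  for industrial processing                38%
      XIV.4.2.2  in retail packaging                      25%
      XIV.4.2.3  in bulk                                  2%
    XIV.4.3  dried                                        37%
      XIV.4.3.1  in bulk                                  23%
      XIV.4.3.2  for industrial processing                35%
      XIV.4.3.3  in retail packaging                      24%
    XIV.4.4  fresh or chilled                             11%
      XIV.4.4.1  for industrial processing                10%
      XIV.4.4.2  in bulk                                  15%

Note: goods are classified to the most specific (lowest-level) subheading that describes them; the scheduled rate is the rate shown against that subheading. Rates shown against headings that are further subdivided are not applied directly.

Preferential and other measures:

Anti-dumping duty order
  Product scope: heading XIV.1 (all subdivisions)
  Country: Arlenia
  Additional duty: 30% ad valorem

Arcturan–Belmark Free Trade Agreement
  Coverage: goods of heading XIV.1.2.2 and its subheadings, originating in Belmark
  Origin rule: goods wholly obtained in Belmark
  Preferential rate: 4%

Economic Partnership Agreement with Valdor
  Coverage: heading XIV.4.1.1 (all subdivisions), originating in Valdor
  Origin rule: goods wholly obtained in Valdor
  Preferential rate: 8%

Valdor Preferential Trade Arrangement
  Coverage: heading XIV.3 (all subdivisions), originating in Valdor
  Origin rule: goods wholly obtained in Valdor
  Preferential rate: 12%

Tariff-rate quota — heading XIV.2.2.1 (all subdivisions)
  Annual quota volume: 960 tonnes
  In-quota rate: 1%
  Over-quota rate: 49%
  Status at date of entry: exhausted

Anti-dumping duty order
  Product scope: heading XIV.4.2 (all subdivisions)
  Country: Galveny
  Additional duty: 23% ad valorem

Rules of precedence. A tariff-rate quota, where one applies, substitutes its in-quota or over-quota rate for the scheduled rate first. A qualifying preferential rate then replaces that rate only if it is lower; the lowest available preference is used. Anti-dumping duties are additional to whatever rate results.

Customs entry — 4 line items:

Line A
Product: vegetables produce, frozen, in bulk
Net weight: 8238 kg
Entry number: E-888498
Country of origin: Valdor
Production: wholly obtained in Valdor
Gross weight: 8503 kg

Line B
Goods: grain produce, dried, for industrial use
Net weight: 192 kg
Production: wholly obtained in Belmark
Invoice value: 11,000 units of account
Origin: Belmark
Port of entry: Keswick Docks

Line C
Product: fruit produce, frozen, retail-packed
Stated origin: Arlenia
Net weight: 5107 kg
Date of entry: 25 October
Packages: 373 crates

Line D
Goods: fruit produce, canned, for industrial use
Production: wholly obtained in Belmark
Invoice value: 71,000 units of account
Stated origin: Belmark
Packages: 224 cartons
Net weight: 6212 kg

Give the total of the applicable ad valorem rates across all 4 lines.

Line A: vegetables → XIV.3; frozen → XIV.3.2; in bulk → XIV.3.2.1. Scheduled 28%. Valdor agreement on XIV.4.1.1: XIV.3.2.1 not covered; Valdor agreement on XIV.3: wholly obtained → 12% available; preferential 12%. → 12%.
Line B: grain → XIV.1; dried → XIV.1.2; for industrial use → XIV.1.2.3. Scheduled 18%. Belmark agreement on XIV.1.2.2: XIV.1.2.3 not covered. → 18%.
Line C: fruit → XIV.4; frozen → XIV.4.2; retail-packed → XIV.4.2.2. Scheduled 25%. No special measure applies. → 25%.
Line D: fruit → XIV.4; canned → XIV.4.1; for industrial use → XIV.4.1.1. Scheduled 29%. Belmark agreement on XIV.1.2.2: XIV.4.1.1 not covered. → 29%.
Sum: 12% + 18% + 25% + 29% = 84%.

84%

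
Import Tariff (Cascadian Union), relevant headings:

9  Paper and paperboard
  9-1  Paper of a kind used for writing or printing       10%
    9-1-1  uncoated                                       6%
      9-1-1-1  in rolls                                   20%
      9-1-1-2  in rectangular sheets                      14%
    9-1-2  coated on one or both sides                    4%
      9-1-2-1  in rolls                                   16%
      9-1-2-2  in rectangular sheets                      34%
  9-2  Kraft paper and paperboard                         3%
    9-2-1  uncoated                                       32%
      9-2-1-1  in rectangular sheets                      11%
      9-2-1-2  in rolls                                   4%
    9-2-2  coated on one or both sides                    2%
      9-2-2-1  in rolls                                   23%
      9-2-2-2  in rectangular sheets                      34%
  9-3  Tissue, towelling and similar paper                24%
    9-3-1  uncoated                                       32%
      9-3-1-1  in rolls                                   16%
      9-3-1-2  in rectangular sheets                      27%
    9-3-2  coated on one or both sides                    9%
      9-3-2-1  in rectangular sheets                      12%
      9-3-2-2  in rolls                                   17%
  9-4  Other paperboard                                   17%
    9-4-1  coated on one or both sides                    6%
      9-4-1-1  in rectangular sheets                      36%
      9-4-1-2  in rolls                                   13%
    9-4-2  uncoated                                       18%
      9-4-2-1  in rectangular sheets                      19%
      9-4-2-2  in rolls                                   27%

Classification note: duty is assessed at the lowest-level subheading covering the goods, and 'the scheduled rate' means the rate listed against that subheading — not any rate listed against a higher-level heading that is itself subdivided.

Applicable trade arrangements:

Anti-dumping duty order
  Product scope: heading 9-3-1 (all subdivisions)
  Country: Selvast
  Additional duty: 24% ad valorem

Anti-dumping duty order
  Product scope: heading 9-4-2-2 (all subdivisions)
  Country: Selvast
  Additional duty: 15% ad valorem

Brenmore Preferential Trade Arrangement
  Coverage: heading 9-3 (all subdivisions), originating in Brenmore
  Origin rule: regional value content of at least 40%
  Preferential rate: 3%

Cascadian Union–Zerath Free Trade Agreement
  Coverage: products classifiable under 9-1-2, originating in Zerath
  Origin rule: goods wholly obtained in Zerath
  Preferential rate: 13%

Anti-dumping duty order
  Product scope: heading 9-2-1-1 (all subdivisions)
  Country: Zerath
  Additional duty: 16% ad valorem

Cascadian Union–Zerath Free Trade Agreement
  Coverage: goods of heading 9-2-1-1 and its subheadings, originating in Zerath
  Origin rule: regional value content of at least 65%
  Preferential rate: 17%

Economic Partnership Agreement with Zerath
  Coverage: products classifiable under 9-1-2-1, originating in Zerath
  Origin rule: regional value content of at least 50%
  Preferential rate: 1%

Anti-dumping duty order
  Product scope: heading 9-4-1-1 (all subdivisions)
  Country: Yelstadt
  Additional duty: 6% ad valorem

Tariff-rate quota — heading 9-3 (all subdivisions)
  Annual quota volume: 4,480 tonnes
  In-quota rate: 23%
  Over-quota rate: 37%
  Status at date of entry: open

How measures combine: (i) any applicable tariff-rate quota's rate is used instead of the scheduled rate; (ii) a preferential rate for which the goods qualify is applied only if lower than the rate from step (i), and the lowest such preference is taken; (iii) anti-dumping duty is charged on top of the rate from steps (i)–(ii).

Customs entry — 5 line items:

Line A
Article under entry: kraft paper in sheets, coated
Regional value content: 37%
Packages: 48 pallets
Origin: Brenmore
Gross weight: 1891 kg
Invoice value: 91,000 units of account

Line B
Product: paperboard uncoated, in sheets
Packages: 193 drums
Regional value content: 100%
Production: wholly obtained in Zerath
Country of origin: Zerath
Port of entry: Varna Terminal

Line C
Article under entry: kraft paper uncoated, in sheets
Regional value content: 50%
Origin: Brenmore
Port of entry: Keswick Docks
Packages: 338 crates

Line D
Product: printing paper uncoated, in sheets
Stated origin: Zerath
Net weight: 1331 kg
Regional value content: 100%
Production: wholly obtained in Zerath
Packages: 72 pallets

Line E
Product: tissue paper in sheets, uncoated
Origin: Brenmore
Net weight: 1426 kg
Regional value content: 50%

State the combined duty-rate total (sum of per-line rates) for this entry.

Line A: kraft paper → 9-2; coated → 9-2-2; in sheets → 9-2-2-2. Scheduled 34%. Brenmore agreement on 9-3: 9-2-2-2 not covered. → 34%.
Line B: paperboard → 9-4; uncoated → 9-4-2; in sheets → 9-4-2-1. Scheduled 19%. Zerath agreement on 9-1-2: 9-4-2-1 not covered; Zerath agreement on 9-2-1-1: 9-4-2-1 not covered; Zerath agreement on 9-1-2-1: 9-4-2-1 not covered. → 19%.
Line C: kraft paper → 9-2; uncoated → 9-2-1; in sheets → 9-2-1-1. Scheduled 11%. Brenmore agreement on 9-3: 9-2-1-1 not covered. → 11%.
Line D: printing paper → 9-1; uncoated → 9-1-1; in sheets → 9-1-1-2. Scheduled 14%. Zerath agreement on 9-1-2: 9-1-1-2 not covered; Zerath agreement on 9-2-1-1: 9-1-1-2 not covered; Zerath agreement on 9-1-2-1: 9-1-1-2 not covered. → 14%.
Line E: tissue paper → 9-3; uncoated → 9-3-1; in sheets → 9-3-1-2. Scheduled 27%. quota on 9-3 open → in-quota 23%; Brenmore agreement on 9-3: RVC ≥ 40% → 3% available; preferential 3%. → 3%.
Sum: 34% + 19% + 11% + 14% + 3% = 81%.

81%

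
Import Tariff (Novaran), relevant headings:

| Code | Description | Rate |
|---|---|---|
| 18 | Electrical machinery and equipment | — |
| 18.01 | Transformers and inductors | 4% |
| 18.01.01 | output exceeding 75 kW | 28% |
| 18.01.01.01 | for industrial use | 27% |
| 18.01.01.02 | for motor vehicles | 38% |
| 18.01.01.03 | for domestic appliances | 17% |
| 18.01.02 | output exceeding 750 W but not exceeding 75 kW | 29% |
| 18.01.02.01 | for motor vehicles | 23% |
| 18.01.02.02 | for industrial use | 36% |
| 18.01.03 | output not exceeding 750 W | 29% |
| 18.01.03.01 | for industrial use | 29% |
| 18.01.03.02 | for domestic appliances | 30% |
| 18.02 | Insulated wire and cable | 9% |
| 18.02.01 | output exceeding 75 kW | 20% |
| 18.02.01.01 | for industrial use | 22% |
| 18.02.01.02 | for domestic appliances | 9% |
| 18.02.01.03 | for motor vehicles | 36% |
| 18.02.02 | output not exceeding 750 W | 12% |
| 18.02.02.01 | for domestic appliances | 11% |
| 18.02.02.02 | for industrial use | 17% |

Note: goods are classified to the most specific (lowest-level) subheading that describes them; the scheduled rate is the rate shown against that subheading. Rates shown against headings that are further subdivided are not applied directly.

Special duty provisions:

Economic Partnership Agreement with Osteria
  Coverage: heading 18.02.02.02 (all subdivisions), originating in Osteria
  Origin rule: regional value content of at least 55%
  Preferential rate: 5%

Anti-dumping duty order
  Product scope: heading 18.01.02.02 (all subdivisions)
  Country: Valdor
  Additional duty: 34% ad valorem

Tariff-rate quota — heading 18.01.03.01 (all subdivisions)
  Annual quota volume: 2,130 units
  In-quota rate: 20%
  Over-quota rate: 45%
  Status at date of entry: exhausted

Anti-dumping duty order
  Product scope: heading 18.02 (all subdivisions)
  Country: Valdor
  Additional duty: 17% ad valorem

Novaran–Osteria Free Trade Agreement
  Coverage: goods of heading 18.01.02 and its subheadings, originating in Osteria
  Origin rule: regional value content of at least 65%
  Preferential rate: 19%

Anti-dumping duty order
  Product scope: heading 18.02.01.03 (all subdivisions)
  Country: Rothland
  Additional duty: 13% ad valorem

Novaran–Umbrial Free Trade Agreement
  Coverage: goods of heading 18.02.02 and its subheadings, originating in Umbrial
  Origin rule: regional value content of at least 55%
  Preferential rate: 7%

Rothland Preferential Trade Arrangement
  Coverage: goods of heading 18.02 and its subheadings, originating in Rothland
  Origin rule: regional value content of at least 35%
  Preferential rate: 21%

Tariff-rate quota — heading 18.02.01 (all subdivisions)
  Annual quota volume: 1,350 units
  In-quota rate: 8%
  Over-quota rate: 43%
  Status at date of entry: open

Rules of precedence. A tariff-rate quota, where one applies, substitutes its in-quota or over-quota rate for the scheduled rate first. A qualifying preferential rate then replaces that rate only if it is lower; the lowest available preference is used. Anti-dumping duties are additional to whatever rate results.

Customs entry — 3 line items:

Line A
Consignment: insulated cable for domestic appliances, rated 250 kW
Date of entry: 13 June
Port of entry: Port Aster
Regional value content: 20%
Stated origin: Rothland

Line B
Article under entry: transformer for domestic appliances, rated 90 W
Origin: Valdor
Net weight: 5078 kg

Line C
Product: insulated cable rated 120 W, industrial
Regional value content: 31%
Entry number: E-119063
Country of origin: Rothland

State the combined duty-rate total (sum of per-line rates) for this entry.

55%

Line A: insulated cable → 18.02; rated 250 kW → 18.02.01; for domestic appliances → 18.02.01.02. Scheduled 9%. quota on 18.02.01 open → in-quota 8%; Rothland agreement on 18.02: RVC < 35%. → 8%.
Line B: transformer → 18.01; rated 90 W → 18.01.03; for domestic appliances → 18.01.03.02. Scheduled 30%. No special measure applies. → 30%.
Line C: insulated cable → 18.02; rated 120 W → 18.02.02; industrial → 18.02.02.02. Scheduled 17%. Rothland agreement on 18.02: RVC < 35%. → 17%.
Sum: 8% + 30% + 17% = 55%.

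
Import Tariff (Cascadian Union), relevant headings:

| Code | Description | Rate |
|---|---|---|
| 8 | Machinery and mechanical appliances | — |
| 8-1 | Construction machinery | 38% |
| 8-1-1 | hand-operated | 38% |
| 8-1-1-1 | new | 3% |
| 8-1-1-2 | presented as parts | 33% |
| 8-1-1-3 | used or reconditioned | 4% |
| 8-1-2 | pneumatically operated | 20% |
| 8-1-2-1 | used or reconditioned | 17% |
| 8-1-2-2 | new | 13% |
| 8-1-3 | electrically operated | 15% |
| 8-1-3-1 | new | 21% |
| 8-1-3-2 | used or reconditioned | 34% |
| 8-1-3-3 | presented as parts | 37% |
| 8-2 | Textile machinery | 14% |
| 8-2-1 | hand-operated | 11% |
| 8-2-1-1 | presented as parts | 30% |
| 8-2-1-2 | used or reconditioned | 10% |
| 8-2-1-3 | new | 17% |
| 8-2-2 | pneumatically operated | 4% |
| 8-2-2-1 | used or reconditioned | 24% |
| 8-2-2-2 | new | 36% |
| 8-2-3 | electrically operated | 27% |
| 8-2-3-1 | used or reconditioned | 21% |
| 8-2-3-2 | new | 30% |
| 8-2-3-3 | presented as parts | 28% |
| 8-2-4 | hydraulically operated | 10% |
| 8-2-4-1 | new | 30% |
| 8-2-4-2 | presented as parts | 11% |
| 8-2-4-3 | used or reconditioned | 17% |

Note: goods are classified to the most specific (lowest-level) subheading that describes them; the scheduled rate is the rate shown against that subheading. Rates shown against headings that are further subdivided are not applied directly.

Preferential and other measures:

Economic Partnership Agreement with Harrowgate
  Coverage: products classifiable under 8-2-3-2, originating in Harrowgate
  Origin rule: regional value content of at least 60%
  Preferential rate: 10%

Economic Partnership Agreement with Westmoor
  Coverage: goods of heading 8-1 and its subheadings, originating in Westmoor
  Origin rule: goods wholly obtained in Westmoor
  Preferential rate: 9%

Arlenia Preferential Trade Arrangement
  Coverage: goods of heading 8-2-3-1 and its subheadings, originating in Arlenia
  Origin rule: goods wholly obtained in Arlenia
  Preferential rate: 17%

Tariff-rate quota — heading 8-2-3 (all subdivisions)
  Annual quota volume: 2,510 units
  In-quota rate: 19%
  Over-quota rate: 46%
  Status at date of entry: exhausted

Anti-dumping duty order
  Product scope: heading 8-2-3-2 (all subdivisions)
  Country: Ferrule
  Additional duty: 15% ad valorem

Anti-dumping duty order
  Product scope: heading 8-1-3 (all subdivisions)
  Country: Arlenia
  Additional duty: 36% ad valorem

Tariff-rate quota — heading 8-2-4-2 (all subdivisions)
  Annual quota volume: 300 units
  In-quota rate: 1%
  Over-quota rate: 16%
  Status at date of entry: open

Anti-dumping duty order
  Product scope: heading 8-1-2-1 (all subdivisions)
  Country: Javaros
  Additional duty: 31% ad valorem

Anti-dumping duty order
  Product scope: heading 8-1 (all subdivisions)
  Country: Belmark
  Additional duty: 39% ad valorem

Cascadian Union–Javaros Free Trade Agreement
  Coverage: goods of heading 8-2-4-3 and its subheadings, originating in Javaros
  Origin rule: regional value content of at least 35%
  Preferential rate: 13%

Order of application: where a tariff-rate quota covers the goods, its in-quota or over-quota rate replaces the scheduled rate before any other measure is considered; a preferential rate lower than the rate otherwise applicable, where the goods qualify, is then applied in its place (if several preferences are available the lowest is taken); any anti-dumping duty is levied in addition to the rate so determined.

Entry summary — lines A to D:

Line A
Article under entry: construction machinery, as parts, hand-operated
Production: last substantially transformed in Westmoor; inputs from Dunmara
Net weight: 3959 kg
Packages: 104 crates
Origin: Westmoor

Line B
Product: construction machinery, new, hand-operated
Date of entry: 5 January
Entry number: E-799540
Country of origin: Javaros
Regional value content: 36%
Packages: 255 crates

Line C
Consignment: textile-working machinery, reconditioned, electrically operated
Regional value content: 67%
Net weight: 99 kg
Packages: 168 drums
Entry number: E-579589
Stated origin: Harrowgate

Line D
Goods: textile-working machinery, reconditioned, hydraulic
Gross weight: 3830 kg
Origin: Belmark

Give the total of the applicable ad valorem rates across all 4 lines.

Line A: construction → 8-1; hand-operated → 8-1-1; as parts → 8-1-1-2. Scheduled 33%. Westmoor agreement on 8-1: not wholly obtained. → 33%.
Line B: construction → 8-1; hand-operated → 8-1-1; new → 8-1-1-1. Scheduled 3%. Javaros agreement on 8-2-4-3: 8-1-1-1 not covered. → 3%.
Line C: textile-working → 8-2; electrically operated → 8-2-3; reconditioned → 8-2-3-1. Scheduled 21%. quota on 8-2-3 exhausted → over-quota 46%; Harrowgate agreement on 8-2-3-2: 8-2-3-1 not covered. → 46%.
Line D: textile-working → 8-2; hydraulic → 8-2-4; reconditioned → 8-2-4-3. Scheduled 17%. No special measure applies. → 17%.
Sum: 33% + 3% + 46% + 17% = 99%.

99%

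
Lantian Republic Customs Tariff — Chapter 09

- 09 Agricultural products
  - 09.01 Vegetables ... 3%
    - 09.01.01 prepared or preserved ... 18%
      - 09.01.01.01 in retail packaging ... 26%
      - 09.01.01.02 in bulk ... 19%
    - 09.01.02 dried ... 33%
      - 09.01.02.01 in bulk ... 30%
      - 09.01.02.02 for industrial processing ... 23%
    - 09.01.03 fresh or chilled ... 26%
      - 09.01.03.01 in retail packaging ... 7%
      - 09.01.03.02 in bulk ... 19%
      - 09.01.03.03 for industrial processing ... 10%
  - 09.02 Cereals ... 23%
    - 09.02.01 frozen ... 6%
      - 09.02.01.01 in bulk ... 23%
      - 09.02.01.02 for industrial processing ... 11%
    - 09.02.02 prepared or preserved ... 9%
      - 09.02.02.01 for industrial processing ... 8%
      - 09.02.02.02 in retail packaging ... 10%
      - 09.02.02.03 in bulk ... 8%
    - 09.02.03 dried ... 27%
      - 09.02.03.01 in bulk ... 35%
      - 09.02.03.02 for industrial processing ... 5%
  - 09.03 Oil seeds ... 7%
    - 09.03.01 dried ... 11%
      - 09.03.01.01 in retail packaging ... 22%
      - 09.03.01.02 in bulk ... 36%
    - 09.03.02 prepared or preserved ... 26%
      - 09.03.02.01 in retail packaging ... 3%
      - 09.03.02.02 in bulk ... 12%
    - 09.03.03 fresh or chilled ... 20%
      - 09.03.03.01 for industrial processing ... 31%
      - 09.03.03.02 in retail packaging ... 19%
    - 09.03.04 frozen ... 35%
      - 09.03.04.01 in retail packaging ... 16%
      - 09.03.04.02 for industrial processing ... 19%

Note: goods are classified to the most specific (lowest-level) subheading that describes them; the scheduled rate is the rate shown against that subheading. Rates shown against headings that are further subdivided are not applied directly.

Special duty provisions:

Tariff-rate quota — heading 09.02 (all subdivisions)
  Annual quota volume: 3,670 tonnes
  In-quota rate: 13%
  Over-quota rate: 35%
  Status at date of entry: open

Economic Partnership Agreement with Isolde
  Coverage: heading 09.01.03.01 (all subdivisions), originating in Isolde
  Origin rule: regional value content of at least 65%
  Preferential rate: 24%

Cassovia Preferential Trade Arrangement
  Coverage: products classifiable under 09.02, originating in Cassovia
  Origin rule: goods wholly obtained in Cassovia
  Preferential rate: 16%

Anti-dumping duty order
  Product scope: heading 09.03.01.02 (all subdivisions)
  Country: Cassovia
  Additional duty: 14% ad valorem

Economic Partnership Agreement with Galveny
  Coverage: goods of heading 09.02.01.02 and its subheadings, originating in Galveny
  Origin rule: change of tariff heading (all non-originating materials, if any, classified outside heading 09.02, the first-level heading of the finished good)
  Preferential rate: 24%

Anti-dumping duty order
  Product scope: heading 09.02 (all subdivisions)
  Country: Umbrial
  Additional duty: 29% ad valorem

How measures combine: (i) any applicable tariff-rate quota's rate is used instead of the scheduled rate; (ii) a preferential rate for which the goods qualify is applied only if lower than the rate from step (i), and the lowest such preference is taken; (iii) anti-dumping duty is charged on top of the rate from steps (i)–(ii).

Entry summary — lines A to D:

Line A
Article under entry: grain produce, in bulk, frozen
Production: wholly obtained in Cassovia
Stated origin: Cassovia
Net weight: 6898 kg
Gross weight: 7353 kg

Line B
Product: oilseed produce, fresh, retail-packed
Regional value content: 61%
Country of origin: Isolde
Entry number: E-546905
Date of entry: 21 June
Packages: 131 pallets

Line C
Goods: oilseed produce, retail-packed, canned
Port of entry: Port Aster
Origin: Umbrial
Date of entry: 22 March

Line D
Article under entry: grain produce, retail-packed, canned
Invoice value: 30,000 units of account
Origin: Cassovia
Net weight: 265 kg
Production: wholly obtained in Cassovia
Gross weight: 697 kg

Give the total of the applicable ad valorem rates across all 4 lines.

Line A: grain → 09.02; frozen → 09.02.01; in bulk → 09.02.01.01. Scheduled 23%. quota on 09.02 open → in-quota 13%; Cassovia agreement on 09.02: wholly obtained → 16% available; preference 16% not lower than 13% → no reduction. → 13%.
Line B: oilseed → 09.03; fresh → 09.03.03; retail-packed → 09.03.03.02. Scheduled 19%. Isolde agreement on 09.01.03.01: 09.03.03.02 not covered. → 19%.
Line C: oilseed → 09.03; canned → 09.03.02; retail-packed → 09.03.02.01. Scheduled 3%. No special measure applies. → 3%.
Line D: grain → 09.02; canned → 09.02.02; retail-packed → 09.02.02.02. Scheduled 10%. quota on 09.02 open → in-quota 13%; Cassovia agreement on 09.02: wholly obtained → 16% available; preference 16% not lower than 13% → no reduction. → 13%.
Sum: 13% + 19% + 3% + 13% = 48%.

48%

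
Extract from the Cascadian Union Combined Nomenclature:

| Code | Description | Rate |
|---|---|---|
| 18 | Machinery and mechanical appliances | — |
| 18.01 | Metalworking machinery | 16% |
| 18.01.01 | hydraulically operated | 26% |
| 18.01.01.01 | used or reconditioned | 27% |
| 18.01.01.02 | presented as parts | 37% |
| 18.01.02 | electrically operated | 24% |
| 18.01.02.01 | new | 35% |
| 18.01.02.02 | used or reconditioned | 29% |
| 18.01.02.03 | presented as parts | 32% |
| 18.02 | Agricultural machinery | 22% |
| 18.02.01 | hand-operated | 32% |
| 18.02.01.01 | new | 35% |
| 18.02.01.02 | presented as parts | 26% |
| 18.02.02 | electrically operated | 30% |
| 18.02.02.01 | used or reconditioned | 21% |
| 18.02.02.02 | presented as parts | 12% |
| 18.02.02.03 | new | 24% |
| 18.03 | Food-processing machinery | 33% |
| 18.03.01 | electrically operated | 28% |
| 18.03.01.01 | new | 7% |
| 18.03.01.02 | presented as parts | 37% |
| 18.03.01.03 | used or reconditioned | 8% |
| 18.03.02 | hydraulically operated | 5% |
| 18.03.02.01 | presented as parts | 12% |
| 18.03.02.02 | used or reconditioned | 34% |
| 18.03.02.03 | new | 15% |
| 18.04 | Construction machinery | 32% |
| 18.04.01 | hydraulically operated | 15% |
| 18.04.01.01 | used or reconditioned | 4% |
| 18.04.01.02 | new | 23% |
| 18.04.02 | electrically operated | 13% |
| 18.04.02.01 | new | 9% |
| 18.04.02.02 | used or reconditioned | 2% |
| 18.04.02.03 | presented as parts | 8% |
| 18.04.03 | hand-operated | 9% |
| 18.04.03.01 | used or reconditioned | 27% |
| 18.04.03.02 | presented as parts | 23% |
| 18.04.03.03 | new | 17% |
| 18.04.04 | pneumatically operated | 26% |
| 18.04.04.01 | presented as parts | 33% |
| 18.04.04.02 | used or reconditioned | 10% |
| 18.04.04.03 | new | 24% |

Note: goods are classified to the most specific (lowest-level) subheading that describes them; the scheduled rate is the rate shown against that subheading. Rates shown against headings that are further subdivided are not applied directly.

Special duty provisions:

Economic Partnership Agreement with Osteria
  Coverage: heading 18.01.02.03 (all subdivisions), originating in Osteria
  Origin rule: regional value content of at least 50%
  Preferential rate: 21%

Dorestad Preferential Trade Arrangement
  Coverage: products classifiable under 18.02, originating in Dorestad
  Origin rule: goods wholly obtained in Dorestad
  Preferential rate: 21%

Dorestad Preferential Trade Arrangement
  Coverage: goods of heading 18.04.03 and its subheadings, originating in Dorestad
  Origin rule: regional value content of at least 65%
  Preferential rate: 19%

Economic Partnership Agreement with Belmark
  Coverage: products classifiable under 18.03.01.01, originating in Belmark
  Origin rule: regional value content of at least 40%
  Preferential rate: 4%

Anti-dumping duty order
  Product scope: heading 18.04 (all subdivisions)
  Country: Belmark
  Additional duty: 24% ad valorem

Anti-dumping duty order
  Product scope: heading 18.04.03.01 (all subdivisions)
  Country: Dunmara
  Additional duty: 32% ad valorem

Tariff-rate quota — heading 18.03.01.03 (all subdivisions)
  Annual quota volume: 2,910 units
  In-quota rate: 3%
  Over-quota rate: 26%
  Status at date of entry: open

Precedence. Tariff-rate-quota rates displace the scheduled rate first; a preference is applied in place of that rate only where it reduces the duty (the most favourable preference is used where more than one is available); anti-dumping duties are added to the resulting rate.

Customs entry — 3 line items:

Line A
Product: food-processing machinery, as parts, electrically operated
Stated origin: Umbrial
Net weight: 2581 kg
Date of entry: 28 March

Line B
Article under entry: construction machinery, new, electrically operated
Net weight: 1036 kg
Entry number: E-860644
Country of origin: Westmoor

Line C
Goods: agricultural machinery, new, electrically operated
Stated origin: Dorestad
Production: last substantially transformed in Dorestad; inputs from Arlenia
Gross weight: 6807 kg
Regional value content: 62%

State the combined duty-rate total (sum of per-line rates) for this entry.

70%

Line A: food-processing → 18.03; electrically operated → 18.03.01; as parts → 18.03.01.02. Scheduled 37%. No special measure applies. → 37%.
Line B: construction → 18.04; electrically operated → 18.04.02; new → 18.04.02.01. Scheduled 9%. No special measure applies. → 9%.
Line C: agricultural → 18.02; electrically operated → 18.02.02; new → 18.02.02.03. Scheduled 24%. Dorestad agreement on 18.02: not wholly obtained; Dorestad agreement on 18.04.03: 18.02.02.03 not covered. → 24%.
Sum: 37% + 9% + 24% = 70%.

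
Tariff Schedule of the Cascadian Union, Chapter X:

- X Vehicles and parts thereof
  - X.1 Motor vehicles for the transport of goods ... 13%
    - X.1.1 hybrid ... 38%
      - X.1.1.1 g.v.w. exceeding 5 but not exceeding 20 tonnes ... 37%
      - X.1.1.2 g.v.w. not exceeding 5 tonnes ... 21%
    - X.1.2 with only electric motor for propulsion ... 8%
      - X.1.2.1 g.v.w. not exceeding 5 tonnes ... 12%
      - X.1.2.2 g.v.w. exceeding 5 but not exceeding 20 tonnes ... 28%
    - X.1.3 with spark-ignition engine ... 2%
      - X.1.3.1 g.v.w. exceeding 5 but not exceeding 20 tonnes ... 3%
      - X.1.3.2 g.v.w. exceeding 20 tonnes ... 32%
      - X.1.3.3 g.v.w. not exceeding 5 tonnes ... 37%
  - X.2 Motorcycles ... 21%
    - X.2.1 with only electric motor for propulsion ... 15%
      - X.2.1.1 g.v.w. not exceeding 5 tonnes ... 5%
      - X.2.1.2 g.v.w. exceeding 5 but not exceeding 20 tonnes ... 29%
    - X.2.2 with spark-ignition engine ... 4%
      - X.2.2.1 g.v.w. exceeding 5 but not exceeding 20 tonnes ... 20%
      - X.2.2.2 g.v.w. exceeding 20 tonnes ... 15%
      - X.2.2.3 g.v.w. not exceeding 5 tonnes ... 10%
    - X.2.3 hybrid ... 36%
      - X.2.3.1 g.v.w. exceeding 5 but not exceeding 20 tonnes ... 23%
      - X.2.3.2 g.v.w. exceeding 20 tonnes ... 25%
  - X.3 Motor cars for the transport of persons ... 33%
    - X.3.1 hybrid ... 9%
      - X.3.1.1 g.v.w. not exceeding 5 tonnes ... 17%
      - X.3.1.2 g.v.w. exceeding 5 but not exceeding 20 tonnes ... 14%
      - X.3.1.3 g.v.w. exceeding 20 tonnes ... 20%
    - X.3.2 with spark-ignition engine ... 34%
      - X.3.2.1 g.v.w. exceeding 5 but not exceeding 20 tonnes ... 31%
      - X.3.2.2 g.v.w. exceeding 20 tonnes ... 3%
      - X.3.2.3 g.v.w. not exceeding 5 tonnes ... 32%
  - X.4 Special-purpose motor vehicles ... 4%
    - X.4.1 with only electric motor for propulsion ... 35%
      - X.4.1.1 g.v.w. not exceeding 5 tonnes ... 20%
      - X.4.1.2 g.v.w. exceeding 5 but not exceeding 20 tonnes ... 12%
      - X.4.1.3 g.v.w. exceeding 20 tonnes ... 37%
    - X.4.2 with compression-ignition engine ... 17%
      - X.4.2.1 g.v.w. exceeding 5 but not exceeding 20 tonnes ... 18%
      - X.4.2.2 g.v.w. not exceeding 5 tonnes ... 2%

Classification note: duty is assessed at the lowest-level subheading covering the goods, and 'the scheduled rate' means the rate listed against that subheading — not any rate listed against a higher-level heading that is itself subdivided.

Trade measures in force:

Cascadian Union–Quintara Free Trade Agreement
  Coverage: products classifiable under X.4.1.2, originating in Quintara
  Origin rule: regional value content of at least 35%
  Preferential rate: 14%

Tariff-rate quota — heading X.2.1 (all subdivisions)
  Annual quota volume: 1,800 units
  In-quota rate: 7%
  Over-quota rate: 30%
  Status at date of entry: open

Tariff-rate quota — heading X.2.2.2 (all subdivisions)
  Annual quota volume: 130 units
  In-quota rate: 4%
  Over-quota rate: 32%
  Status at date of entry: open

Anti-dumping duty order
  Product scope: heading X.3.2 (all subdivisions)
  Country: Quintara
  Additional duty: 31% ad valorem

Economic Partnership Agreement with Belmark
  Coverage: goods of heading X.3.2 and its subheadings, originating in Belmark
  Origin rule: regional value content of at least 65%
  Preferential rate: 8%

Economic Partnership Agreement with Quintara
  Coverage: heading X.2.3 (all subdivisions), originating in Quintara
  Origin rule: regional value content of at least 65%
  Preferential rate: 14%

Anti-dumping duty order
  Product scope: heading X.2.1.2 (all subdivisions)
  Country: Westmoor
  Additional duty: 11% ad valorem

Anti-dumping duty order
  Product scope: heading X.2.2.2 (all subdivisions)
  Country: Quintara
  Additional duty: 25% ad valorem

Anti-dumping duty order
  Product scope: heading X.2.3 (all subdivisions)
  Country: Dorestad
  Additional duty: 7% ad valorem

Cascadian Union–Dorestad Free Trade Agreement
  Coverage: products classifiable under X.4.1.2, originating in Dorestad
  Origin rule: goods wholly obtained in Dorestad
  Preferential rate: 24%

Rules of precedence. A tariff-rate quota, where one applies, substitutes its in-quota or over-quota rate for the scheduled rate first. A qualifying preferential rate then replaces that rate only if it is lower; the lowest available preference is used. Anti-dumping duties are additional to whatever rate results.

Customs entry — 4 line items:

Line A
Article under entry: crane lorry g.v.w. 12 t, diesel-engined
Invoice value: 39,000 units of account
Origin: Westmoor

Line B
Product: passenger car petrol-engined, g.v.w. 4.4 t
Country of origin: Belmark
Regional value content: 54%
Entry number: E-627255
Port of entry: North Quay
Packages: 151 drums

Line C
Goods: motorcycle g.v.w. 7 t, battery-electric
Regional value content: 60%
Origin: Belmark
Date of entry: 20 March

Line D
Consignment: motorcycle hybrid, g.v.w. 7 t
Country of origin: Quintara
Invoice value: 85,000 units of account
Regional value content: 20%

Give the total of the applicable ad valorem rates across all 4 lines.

Line A: crane lorry → X.4; diesel-engined → X.4.2; g.v.w. 12 t → X.4.2.1. Scheduled 18%. No special measure applies. → 18%.
Line B: passenger car → X.3; petrol-engined → X.3.2; g.v.w. 4.4 t → X.3.2.3. Scheduled 32%. Belmark agreement on X.3.2: RVC < 65%. → 32%.
Line C: motorcycle → X.2; battery-electric → X.2.1; g.v.w. 7 t → X.2.1.2. Scheduled 29%. quota on X.2.1 open → in-quota 7%; Belmark agreement on X.3.2: X.2.1.2 not covered. → 7%.
Line D: motorcycle → X.2; hybrid → X.2.3; g.v.w. 7 t → X.2.3.1. Scheduled 23%. Quintara agreement on X.4.1.2: X.2.3.1 not covered; Quintara agreement on X.2.3: RVC < 65%. → 23%.
Sum: 18% + 32% + 7% + 23% = 80%.

80%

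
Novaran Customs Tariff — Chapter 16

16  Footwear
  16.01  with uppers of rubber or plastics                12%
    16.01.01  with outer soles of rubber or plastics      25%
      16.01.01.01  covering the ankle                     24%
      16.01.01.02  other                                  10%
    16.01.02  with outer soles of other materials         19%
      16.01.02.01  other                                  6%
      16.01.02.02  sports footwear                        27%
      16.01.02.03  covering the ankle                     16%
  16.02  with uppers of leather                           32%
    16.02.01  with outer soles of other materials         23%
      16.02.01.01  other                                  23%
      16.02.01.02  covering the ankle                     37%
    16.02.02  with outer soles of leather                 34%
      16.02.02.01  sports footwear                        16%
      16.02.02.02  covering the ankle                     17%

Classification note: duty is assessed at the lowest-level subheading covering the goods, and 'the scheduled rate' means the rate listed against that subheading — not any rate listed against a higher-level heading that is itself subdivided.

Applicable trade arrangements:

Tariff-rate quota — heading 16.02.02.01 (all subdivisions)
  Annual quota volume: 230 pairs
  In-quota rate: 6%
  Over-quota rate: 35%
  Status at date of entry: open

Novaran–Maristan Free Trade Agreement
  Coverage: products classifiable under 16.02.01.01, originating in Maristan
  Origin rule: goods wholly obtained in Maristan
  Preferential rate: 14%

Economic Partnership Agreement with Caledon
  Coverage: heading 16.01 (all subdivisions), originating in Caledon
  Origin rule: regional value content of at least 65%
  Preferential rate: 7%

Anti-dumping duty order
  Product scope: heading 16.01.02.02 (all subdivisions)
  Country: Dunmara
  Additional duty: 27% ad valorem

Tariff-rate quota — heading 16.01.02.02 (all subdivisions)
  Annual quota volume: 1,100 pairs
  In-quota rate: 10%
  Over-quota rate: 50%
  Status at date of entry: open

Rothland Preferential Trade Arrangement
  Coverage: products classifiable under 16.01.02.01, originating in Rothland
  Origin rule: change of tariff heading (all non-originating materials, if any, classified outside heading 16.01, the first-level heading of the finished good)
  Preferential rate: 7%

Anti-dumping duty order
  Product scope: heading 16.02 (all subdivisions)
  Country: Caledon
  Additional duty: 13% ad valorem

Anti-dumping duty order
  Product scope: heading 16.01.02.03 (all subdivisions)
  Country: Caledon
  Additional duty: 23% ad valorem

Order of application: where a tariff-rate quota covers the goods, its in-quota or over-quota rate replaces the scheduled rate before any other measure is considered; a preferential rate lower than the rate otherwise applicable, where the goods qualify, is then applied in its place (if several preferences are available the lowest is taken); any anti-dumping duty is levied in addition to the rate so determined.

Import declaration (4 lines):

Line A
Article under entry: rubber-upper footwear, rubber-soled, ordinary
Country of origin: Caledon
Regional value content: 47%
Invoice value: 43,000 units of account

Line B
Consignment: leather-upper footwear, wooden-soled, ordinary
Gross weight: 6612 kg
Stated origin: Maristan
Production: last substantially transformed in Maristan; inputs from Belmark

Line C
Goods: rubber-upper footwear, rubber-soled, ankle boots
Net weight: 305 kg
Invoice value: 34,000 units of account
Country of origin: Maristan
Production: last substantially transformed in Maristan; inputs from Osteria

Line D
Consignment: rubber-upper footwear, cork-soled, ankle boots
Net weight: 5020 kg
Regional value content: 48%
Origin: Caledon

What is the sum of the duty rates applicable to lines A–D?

Line A: rubber-upper → 16.01; rubber-soled → 16.01.01; ordinary → 16.01.01.02. Scheduled 10%. Caledon agreement on 16.01: RVC < 65%. → 10%.
Line B: leather-upper → 16.02; wooden-soled → 16.02.01; ordinary → 16.02.01.01. Scheduled 23%. Maristan agreement on 16.02.01.01: not wholly obtained. → 23%.
Line C: rubber-upper → 16.01; rubber-soled → 16.01.01; ankle boots → 16.01.01.01. Scheduled 24%. Maristan agreement on 16.02.01.01: 16.01.01.01 not covered. → 24%.
Line D: rubber-upper → 16.01; cork-soled → 16.01.02; ankle boots → 16.01.02.03. Scheduled 16%. Caledon agreement on 16.01: RVC < 65%; anti-dumping (Caledon, 16.01.02.03): +23%; total 16% + 23% = 39%. → 39%.
Sum: 10% + 23% + 24% + 39% = 96%.

96%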